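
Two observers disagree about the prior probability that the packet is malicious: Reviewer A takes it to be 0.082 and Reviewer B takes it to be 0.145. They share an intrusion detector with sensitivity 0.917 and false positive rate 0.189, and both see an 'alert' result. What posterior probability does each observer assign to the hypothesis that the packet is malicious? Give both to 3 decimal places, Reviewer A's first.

Reviewer A: 0.302; Reviewer B: 0.451

P('+'|H) = 0.917, P('+'|¬H) = 0.189.
Reviewer A: numerator 0.917·0.082 = 0.075194; evidence = 0.075194+0.189·0.918 = 0.24870; posterior = 0.302.
Reviewer B: numerator 0.917·0.145 = 0.13296; evidence = 0.13296+0.189·0.855 = 0.29456; posterior = 0.451.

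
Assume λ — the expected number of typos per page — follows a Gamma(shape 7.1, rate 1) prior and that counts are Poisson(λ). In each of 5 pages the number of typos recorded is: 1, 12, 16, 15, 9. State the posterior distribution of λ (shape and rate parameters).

Posterior: Gamma(shape=60.1, rate=6)

The Poisson likelihood adds the total count to the shape and the number of exposure periods to the rate. Here ∑xᵢ = 53 and n = 5, so shape 7.1→60.1 and rate 1→6.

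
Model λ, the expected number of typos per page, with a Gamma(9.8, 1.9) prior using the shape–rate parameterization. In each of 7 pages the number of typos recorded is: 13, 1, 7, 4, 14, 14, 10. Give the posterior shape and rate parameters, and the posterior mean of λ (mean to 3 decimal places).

Posterior: Gamma(shape=72.8, rate=8.9); mean ≈ 8.180

Total count ∑xᵢ = 63 over n = 7 pages.
Gamma is conjugate to the Poisson likelihood: posterior is Gamma(shape = 9.8+63 = 72.8, rate = 1.9+7 = 8.9).
E[λ | data] = 72.8/8.9 = 8.180.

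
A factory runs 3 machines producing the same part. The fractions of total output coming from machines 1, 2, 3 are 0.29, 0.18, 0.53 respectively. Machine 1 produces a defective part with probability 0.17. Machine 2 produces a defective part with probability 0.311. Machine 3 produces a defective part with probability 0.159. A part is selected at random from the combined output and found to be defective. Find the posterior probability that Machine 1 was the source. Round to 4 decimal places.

Posterior probability ≈ 0.2601

Tabulate prior·likelihood by source: [1] prior 0.29, lik 0.17, product 0.04930; [2] prior 0.18, lik 0.311, product 0.05598; [3] prior 0.53, lik 0.159, product 0.08427.
Normalizing constant = 0.18955; the posterior for Machine 1 is its product over the sum, 0.04930/0.18955 = 0.2601.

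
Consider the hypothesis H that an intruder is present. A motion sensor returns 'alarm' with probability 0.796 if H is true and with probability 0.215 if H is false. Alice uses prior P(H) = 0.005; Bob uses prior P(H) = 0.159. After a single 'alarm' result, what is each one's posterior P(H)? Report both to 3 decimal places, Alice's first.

Alice: 0.018; Bob: 0.412

P('+'|H) = 0.796, P('+'|¬H) = 0.215.
Alice: numerator 0.796·0.005 = 0.0039800; evidence = 0.0039800+0.215·0.995 = 0.21791; posterior = 0.018.
Bob: numerator 0.796·0.159 = 0.12656; evidence = 0.12656+0.215·0.841 = 0.30738; posterior = 0.412.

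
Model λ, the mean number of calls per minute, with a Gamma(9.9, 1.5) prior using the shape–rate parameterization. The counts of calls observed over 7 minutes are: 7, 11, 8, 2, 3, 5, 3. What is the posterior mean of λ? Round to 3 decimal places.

Total count ∑xᵢ = 39 over n = 7 minutes.
Gamma is conjugate to the Poisson likelihood: posterior is Gamma(shape = 9.9+39 = 48.9, rate = 1.5+7 = 8.5).
E[λ | data] = 48.9/8.5 = 5.753.

Posterior mean ≈ 5.753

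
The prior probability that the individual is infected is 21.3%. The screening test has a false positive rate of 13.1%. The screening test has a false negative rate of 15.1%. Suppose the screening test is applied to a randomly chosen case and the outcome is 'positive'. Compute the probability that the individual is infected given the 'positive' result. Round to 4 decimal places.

P(H | E) ≈ 0.6369

Let H be the event that the individual is infected. P(H) = 0.213, so P(¬H) = 0.787. With E the 'positive' result, P(E|H) = 0.849 and P(E|¬H) = 0.131.
P(E) = 0.849·0.213 + 0.131·0.787 = 0.18084 + 0.10310 = 0.28393.
By Bayes' theorem, P(H|E) = 0.18084 / 0.28393 = 0.6369.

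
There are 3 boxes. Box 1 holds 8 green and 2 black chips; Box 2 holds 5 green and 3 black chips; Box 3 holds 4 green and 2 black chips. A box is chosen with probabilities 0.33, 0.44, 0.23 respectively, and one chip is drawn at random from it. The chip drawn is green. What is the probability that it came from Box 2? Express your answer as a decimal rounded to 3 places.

Posterior probability ≈ 0.397

Tabulate prior·likelihood by source: [1] prior 0.33, lik 0.8, product 0.2640; [2] prior 0.44, lik 0.625, product 0.2750; [3] prior 0.23, lik 0.6667, product 0.1533.
Normalizing constant = 0.69233; the posterior for Box 2 is its product over the sum, 0.2750/0.69233 = 0.397.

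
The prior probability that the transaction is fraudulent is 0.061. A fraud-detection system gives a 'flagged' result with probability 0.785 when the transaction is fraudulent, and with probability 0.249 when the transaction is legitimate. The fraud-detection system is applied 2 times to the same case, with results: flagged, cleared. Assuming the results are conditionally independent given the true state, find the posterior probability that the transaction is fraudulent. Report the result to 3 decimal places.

Posterior P(H) ≈ 0.055

With H the event that the transaction is fraudulent, the joint likelihood of the observed sequence is P(data|H) = 0.785·0.215 = 0.16878 and P(data|¬H) = 0.249·0.751 = 0.18700.
Bayes: P(H|data) = 0.061·0.16878 / (0.061·0.16878 + 0.939·0.18700) = 0.010295/0.18589 = 0.0554.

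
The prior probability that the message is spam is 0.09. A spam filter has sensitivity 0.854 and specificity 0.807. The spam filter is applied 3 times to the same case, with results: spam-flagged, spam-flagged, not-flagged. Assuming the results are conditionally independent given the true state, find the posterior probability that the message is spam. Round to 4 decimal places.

With H the event that the message is spam, the joint likelihood of the observed sequence is P(data|H) = 0.854·0.854·0.146 = 0.10648 and P(data|¬H) = 0.193·0.193·0.807 = 0.030060.
Bayes: P(H|data) = 0.09·0.10648 / (0.09·0.10648 + 0.91·0.030060) = 0.0095832/0.036938 = 0.2594.

Posterior P(H) ≈ 0.2594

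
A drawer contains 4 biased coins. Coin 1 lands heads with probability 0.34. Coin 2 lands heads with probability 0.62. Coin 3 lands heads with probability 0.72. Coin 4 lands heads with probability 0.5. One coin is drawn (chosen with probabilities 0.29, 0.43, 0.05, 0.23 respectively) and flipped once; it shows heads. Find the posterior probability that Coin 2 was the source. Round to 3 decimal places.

Posterior probability ≈ 0.516

P(heads|C1) = 0.34; P(heads|C2) = 0.62; P(heads|C3) = 0.72; P(heads|C4) = 0.5.
Prior × likelihood for each source: 0.29·0.34=0.09860, 0.43·0.62=0.2666, 0.05·0.72=0.03600, 0.23·0.5=0.1150. Summing gives P(heads) = 0.51620.
P(Coin 2 | heads) = 0.2666 / 0.51620 = 0.516.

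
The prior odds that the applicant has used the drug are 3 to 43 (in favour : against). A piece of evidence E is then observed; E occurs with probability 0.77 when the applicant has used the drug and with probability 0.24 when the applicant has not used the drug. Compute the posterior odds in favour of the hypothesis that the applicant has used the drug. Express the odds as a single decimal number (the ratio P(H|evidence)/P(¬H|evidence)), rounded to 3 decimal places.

Prior odds = 3/43 = 0.069767. In log-odds, ln(0.069767) = -2.6626.
Add log likelihood ratio: ln(3.2083) = 1.1658.
Posterior log-odds = -1.4968, so posterior odds = exp(-1.4968) = 0.22384.

Posterior odds ≈ 0.224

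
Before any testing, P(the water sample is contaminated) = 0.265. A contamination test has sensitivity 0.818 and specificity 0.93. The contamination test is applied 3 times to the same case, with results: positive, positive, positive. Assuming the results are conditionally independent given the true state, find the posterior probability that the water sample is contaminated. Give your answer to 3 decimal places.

Let H be the event that the water sample is contaminated; start with P(H) = 0.265. P('positive'|H) = 0.818, P('positive'|¬H) = 0.07.
Update on result 1 ('positive'): P(H) ← 0.818·0.2650 / (0.818·0.2650 + 0.07·0.7350) = 0.21677/0.26822 = 0.8082.
Update on result 2 ('positive'): P(H) ← 0.818·0.8082 / (0.818·0.8082 + 0.07·0.1918) = 0.66109/0.67452 = 0.9801.
Update on result 3 ('positive'): P(H) ← 0.818·0.9801 / (0.818·0.9801 + 0.07·0.0199) = 0.80172/0.80311 = 0.9983.

Posterior P(H) ≈ 0.998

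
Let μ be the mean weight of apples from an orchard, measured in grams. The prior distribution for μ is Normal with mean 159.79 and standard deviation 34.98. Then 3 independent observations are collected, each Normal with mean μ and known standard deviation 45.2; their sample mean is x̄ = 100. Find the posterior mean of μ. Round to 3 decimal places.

Posterior mean ≈ 121.379

Prior precision 1/τ₀² = 1/34.98² = 0.00081726; data precision n/σ² = 3/45.2² = 0.00146840.
Posterior precision = 0.00081726 + 0.00146840 = 0.00228566.
Posterior mean = (0.00081726·159.79 + 0.00146840·100) / 0.00228566 = 121.379.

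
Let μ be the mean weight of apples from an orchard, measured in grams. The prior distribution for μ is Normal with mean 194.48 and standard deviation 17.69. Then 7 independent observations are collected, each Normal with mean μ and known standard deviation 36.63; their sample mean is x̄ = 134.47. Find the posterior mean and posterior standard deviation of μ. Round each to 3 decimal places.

Posterior mean ≈ 157.265; posterior SD ≈ 10.903

Prior precision 1/τ₀² = 1/17.69² = 0.00319554; data precision n/σ² = 7/36.63² = 0.00521704.
Posterior precision = 0.00319554 + 0.00521704 = 0.00841258, giving posterior SD = 1/√0.00841258 = 10.903.
Posterior mean = (0.00319554·194.48 + 0.00521704·134.47) / 0.00841258 = 157.265.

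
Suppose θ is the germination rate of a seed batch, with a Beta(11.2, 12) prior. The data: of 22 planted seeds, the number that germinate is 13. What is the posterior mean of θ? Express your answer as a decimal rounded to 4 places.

Posterior mean ≈ 0.5354

Observing 13 successes and 9 failures updates Beta(11.2, 12) by adding the success and failure counts to the two shape parameters: α = 11.2+13 = 24.2, β = 12+9 = 21.
E[θ | data] = 24.2/(24.2+21) = 0.5354.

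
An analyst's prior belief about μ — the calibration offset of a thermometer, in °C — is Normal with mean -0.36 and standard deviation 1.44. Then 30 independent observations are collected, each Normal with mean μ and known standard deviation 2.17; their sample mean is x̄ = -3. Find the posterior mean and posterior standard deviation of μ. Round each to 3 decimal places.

With known σ, the Normal prior is conjugate. Weight on the data is w = (n/σ²)/(n/σ² + 1/τ₀²) = 6.37091/(6.37091+0.482253) = 0.92963.
Posterior mean = w·x̄ + (1−w)·μ₀ = 0.92963·-3 + 0.070369·-0.36 = -2.814. Posterior variance = 1/(6.37091+0.482253) = 0.145918, so SD = 0.382.

Posterior mean ≈ -2.814; posterior SD ≈ 0.382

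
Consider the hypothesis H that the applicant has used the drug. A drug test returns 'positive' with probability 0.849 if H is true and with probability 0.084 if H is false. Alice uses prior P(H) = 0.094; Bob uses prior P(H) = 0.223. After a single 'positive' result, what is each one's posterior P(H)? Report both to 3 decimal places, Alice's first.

Alice: 0.512; Bob: 0.744

The likelihood ratio for a 'positive' result is 0.849/0.084 = 10.107.
Alice: prior odds 0.094/0.906 = 0.10375; posterior odds 1.0486; posterior probability 0.512.
Bob: prior odds 0.223/0.777 = 0.28700; posterior odds 2.9008; posterior probability 0.744.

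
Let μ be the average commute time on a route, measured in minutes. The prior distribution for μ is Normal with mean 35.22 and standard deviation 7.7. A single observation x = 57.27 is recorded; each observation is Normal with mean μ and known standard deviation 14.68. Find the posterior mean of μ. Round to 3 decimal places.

Prior precision 1/τ₀² = 1/7.7² = 0.0168663; data precision n/σ² = 1/14.68² = 0.00464032.
Posterior precision = 0.0168663 + 0.00464032 = 0.0215066.
Posterior mean = (0.0168663·35.22 + 0.00464032·57.27) / 0.0215066 = 39.978.

Posterior mean ≈ 39.978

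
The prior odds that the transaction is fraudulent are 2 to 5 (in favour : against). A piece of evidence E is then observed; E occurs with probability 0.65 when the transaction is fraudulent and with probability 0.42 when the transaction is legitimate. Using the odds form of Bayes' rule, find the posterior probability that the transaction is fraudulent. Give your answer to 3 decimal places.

Prior odds = 2/5 = 0.40000. In log-odds, ln(0.40000) = -0.91629.
Add log likelihood ratio: ln(1.5476) = 0.43672.
Posterior log-odds = -0.47957, so posterior odds = exp(-0.47957) = 0.61905. Converting, P(H|E) = 0.61905/1.6190 = 0.382.

Posterior probability ≈ 0.382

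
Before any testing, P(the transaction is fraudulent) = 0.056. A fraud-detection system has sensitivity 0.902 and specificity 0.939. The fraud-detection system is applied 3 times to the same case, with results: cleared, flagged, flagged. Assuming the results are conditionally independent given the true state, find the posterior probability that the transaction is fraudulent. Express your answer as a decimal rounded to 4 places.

Posterior P(H) ≈ 0.5751

With H the event that the transaction is fraudulent, the joint likelihood of the observed sequence is P(data|H) = 0.098·0.902·0.902 = 0.079733 and P(data|¬H) = 0.939·0.061·0.061 = 0.0034940.
Bayes: P(H|data) = 0.056·0.079733 / (0.056·0.079733 + 0.944·0.0034940) = 0.0044651/0.0077634 = 0.5751.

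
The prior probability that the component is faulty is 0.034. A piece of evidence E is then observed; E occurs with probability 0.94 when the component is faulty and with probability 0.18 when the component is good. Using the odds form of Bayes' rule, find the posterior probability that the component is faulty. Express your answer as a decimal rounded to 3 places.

Prior odds = 0.034/(1−0.034) = 0.035197. In log-odds, ln(0.035197) = -3.3468.
Add log likelihood ratio: ln(5.2222) = 1.6529.
Posterior log-odds = -1.6939, so posterior odds = exp(-1.6939) = 0.18380. Converting, P(H|E) = 0.18380/1.1838 = 0.155.

Posterior probability ≈ 0.155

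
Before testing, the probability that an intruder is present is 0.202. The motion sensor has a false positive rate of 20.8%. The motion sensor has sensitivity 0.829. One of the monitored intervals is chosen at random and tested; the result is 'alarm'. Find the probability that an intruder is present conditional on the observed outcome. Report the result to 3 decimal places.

Let H be the event that an intruder is present. P(H) = 0.202, so P(¬H) = 0.798. With E the 'alarm' result, P(E|H) = 0.829 and P(E|¬H) = 0.208.
P(E) = 0.829·0.202 + 0.208·0.798 = 0.16746 + 0.16598 = 0.33344.
By Bayes' theorem, P(H|E) = 0.16746 / 0.33344 = 0.502.

P(H | E) ≈ 0.502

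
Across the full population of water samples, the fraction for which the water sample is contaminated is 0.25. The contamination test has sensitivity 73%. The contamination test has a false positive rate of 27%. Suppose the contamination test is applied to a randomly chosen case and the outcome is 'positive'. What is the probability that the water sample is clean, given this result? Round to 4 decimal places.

P(¬H | E) ≈ 0.5260

Let H be the event that the water sample is contaminated. P(H) = 0.25, so P(¬H) = 0.75. With E the 'positive' result, P(E|H) = 0.73 and P(E|¬H) = 0.27.
P(E) = 0.73·0.25 + 0.27·0.75 = 0.18250 + 0.20250 = 0.38500.
By Bayes' theorem, P(H|E) = 0.18250 / 0.38500 = 0.4740. Hence P(¬H|E) = 1 − 0.4740 = 0.5260.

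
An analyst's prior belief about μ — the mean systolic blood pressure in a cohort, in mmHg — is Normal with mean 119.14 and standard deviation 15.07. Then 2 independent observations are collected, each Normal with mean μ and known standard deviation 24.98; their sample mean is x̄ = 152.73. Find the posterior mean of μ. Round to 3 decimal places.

Posterior mean ≈ 133.290

With known σ, the Normal prior is conjugate. Weight on the data is w = (n/σ²)/(n/σ² + 1/τ₀²) = 0.00320513/(0.00320513+0.00440325) = 0.42126.
Posterior mean = w·x̄ + (1−w)·μ₀ = 0.42126·152.73 + 0.57874·119.14 = 133.290.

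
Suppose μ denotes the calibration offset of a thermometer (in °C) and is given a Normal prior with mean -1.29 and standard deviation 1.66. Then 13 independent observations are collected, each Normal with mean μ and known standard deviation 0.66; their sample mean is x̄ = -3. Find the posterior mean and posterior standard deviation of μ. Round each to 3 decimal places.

With known σ, the Normal prior is conjugate. Weight on the data is w = (n/σ²)/(n/σ² + 1/τ₀²) = 29.8439/(29.8439+0.362897) = 0.98799.
Posterior mean = w·x̄ + (1−w)·μ₀ = 0.98799·-3 + 0.012014·-1.29 = -2.979. Posterior variance = 1/(29.8439+0.362897) = 0.0331051, so SD = 0.182.

Posterior mean ≈ -2.979; posterior SD ≈ 0.182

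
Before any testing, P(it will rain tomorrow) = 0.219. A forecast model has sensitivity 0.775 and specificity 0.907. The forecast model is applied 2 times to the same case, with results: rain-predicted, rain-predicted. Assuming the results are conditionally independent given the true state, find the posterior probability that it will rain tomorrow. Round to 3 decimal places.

Posterior P(H) ≈ 0.951

With H the event that it will rain tomorrow, the joint likelihood of the observed sequence is P(data|H) = 0.775·0.775 = 0.60063 and P(data|¬H) = 0.093·0.093 = 0.0086490.
Bayes: P(H|data) = 0.219·0.60063 / (0.219·0.60063 + 0.781·0.0086490) = 0.13154/0.13829 = 0.9512.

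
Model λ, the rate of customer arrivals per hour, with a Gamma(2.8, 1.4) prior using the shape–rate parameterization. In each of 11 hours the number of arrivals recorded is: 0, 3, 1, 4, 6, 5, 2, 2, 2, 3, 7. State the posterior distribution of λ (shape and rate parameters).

Posterior: Gamma(shape=37.8, rate=12.4)

The Poisson likelihood adds the total count to the shape and the number of exposure periods to the rate. Here ∑xᵢ = 35 and n = 11, so shape 2.8→37.8 and rate 1.4→12.4.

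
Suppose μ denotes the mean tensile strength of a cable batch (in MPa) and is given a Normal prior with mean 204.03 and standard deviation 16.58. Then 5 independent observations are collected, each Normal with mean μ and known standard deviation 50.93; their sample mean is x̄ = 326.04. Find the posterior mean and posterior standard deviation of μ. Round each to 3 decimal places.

Posterior mean ≈ 246.290; posterior SD ≈ 13.405

With known σ, the Normal prior is conjugate. Weight on the data is w = (n/σ²)/(n/σ² + 1/τ₀²) = 0.00192763/(0.00192763+0.00363773) = 0.34636.
Posterior mean = w·x̄ + (1−w)·μ₀ = 0.34636·326.04 + 0.65364·204.03 = 246.290. Posterior variance = 1/(0.00192763+0.00363773) = 179.683, so SD = 13.405.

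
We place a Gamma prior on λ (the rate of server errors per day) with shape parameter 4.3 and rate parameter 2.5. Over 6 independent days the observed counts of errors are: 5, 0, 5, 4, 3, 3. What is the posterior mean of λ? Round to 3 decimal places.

Posterior mean ≈ 2.859

The Poisson likelihood adds the total count to the shape and the number of exposure periods to the rate. Here ∑xᵢ = 20 and n = 6, so shape 4.3→24.3 and rate 2.5→8.5.
Posterior mean = shape/rate = 24.3/8.5 = 2.859.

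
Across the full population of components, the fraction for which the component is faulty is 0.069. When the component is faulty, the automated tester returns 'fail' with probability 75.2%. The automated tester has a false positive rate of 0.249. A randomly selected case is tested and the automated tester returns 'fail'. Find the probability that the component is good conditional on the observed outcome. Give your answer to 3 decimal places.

P(¬H | E) ≈ 0.817

Write H for 'the component is faulty'. Prior odds H:¬H = 0.069/0.931 = 0.074114. For the 'fail' outcome, the likelihood ratio is 0.752/0.249 = 3.0201.
Posterior odds = 0.074114 × 3.0201 = 0.22383, so P(H|E) = 0.22383/(1+0.22383) = 0.183. Then P(¬H|E) = 1 − 0.183 = 0.817.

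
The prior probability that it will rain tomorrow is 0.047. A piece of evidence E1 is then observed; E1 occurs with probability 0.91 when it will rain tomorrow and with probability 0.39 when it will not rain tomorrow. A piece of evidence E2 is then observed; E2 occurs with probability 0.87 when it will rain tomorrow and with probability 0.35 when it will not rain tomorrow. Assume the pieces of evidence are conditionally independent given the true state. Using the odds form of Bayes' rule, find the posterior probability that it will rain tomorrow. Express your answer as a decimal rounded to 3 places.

Posterior probability ≈ 0.222

Prior odds = 0.047/(1−0.047) = 0.049318.
Likelihood ratio for E1 = 0.91/0.39 = 2.3333.
Likelihood ratio for E2 = 0.87/0.35 = 2.4857.
Posterior odds = prior odds × LR₁ × LR₂ = 0.28604.
Posterior probability = odds/(1+odds) = 0.28604/1.2860 = 0.222.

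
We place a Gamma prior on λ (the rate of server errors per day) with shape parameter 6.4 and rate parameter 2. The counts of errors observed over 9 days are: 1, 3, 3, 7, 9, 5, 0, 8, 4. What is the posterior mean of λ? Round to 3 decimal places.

The Poisson likelihood adds the total count to the shape and the number of exposure periods to the rate. Here ∑xᵢ = 40 and n = 9, so shape 6.4→46.4 and rate 2→11.
Posterior mean = shape/rate = 46.4/11 = 4.218.

Posterior mean ≈ 4.218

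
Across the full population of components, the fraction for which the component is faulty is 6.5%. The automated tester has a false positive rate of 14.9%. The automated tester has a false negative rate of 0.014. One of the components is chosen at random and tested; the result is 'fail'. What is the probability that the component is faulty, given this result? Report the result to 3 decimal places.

P(H | E) ≈ 0.315

Write H for 'the component is faulty'. Prior odds H:¬H = 0.065/0.935 = 0.069519. For the 'fail' outcome, the likelihood ratio is 0.986/0.149 = 6.6174.
Posterior odds = 0.069519 × 6.6174 = 0.46004, so P(H|E) = 0.46004/(1+0.46004) = 0.315.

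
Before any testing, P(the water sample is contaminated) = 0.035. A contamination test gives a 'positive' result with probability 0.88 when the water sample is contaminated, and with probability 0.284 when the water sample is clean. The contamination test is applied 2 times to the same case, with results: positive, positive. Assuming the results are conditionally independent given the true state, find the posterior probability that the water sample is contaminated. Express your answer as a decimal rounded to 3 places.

Posterior P(H) ≈ 0.258

With H the event that the water sample is contaminated, the joint likelihood of the observed sequence is P(data|H) = 0.88·0.88 = 0.77440 and P(data|¬H) = 0.284·0.284 = 0.080656.
Bayes: P(H|data) = 0.035·0.77440 / (0.035·0.77440 + 0.965·0.080656) = 0.027104/0.10494 = 0.2583.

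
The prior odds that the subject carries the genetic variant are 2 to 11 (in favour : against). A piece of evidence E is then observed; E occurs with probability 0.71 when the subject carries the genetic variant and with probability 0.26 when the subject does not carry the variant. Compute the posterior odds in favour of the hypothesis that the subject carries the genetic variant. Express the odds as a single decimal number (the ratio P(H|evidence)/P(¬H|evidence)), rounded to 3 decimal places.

Posterior odds ≈ 0.497

Prior odds = 2/11 = 0.18182. In log-odds, ln(0.18182) = -1.7047.
Add log likelihood ratio: ln(2.7308) = 1.0046.
Posterior log-odds = -0.70016, so posterior odds = exp(-0.70016) = 0.49650.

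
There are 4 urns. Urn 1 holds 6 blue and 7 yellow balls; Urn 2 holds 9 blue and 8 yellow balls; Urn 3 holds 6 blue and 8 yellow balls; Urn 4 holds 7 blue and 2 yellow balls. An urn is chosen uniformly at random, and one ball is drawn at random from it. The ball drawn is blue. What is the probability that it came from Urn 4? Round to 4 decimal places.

Posterior probability ≈ 0.3540

Tabulate prior·likelihood by source: [1] prior 0.25, lik 0.4615, product 0.1154; [2] prior 0.25, lik 0.5294, product 0.1324; [3] prior 0.25, lik 0.4286, product 0.1071; [4] prior 0.25, lik 0.7778, product 0.1944.
Normalizing constant = 0.54932; the posterior for Urn 4 is its product over the sum, 0.1944/0.54932 = 0.3540.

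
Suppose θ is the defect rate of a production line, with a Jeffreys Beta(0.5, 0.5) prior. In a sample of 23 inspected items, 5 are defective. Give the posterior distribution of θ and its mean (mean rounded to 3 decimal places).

Observing 5 successes and 18 failures updates Beta(0.5, 0.5) by adding the success and failure counts to the two shape parameters: α = 0.5+5 = 5.5, β = 0.5+18 = 18.5.
E[θ | data] = 5.5/(5.5+18.5) = 0.229.

Posterior: Beta(5.5, 18.5); mean ≈ 0.229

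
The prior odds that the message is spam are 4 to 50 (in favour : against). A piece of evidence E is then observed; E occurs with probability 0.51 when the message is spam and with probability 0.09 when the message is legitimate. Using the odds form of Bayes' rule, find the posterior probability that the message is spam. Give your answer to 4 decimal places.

Posterior probability ≈ 0.3119

Prior odds = 4/50 = 0.080000. In log-odds, ln(0.080000) = -2.5257.
Add log likelihood ratio: ln(5.6667) = 1.7346.
Posterior log-odds = -0.79113, so posterior odds = exp(-0.79113) = 0.45333. Converting, P(H|E) = 0.45333/1.4533 = 0.3119.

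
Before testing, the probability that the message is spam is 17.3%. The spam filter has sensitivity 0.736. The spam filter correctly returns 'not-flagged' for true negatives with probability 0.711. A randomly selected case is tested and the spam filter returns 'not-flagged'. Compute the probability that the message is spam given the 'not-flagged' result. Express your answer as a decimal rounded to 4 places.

Let H be the event that the message is spam. P(H) = 0.173, so P(¬H) = 0.827. With E the 'not-flagged' result, P(E|H) = 0.264 and P(E|¬H) = 0.711.
P(E) = 0.264·0.173 + 0.711·0.827 = 0.045672 + 0.58800 = 0.63367.
By Bayes' theorem, P(H|E) = 0.045672 / 0.63367 = 0.0721.

P(H | E) ≈ 0.0721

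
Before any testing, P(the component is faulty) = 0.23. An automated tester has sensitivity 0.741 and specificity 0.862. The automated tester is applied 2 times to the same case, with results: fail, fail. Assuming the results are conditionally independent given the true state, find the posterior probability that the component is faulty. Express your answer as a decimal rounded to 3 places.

Let H be the event that the component is faulty; start with P(H) = 0.23. P('fail'|H) = 0.741, P('fail'|¬H) = 0.138.
Update on result 1 ('fail'): P(H) ← 0.741·0.2300 / (0.741·0.2300 + 0.138·0.7700) = 0.17043/0.27669 = 0.6160.
Update on result 2 ('fail'): P(H) ← 0.741·0.6160 / (0.741·0.6160 + 0.138·0.3840) = 0.45643/0.50942 = 0.8960.

Posterior P(H) ≈ 0.896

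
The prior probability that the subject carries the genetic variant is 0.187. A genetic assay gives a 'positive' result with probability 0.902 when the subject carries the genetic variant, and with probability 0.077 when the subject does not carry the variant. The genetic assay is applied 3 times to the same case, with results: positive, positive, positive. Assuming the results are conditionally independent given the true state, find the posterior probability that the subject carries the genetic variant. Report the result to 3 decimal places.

Posterior P(H) ≈ 0.997

Let H be the event that the subject carries the genetic variant; start with P(H) = 0.187. P('positive'|H) = 0.902, P('positive'|¬H) = 0.077.
Update on result 1 ('positive'): P(H) ← 0.902·0.1870 / (0.902·0.1870 + 0.077·0.8130) = 0.16867/0.23127 = 0.7293.
Update on result 2 ('positive'): P(H) ← 0.902·0.7293 / (0.902·0.7293 + 0.077·0.2707) = 0.65785/0.67869 = 0.9693.
Update on result 3 ('positive'): P(H) ← 0.902·0.9693 / (0.902·0.9693 + 0.077·0.0307) = 0.87430/0.87666 = 0.9973.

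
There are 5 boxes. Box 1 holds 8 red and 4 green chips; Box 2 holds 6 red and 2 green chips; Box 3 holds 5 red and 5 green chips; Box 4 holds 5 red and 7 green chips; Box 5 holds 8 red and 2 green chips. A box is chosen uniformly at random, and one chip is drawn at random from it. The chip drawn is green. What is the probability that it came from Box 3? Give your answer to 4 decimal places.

Posterior probability ≈ 0.2679

Tabulate prior·likelihood by source: [1] prior 0.2, lik 0.3333, product 0.06667; [2] prior 0.2, lik 0.25, product 0.05000; [3] prior 0.2, lik 0.5, product 0.1000; [4] prior 0.2, lik 0.5833, product 0.1167; [5] prior 0.2, lik 0.2, product 0.04000.
Normalizing constant = 0.37333; the posterior for Box 3 is its product over the sum, 0.1000/0.37333 = 0.2679.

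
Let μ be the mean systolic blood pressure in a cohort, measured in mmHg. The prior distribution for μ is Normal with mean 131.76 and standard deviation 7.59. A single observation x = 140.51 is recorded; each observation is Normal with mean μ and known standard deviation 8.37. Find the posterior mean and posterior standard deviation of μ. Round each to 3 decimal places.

Posterior mean ≈ 135.708; posterior SD ≈ 5.623

With known σ, the Normal prior is conjugate. Weight on the data is w = (n/σ²)/(n/σ² + 1/τ₀²) = 0.0142741/(0.0142741+0.0173587) = 0.45124.
Posterior mean = w·x̄ + (1−w)·μ₀ = 0.45124·140.51 + 0.54876·131.76 = 135.708. Posterior variance = 1/(0.0142741+0.0173587) = 31.6128, so SD = 5.623.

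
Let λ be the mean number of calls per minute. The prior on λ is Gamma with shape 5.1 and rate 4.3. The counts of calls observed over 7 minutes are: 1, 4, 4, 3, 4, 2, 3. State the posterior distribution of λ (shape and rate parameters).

Posterior: Gamma(shape=26.1, rate=11.3)

Total count ∑xᵢ = 21 over n = 7 minutes.
Gamma is conjugate to the Poisson likelihood: posterior is Gamma(shape = 5.1+21 = 26.1, rate = 4.3+7 = 11.3).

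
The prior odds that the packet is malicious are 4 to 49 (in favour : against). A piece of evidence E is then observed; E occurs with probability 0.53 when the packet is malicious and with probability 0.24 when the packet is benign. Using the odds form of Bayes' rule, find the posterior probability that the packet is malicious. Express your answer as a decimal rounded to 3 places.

Posterior probability ≈ 0.153

Prior odds = 4/49 = 0.081633. In log-odds, ln(0.081633) = -2.5055.
Add log likelihood ratio: ln(2.2083) = 0.79224.
Posterior log-odds = -1.7133, so posterior odds = exp(-1.7133) = 0.18027. Converting, P(H|E) = 0.18027/1.1803 = 0.153.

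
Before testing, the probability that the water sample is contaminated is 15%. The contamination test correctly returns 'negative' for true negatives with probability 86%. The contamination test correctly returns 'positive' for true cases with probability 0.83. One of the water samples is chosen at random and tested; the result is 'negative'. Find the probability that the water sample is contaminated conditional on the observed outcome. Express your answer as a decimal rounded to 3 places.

P(H | E) ≈ 0.034

Let H be the event that the water sample is contaminated. P(H) = 0.15, so P(¬H) = 0.85. With E the 'negative' result, P(E|H) = 0.17 and P(E|¬H) = 0.86.
P(E) = 0.17·0.15 + 0.86·0.85 = 0.025500 + 0.73100 = 0.75650.
By Bayes' theorem, P(H|E) = 0.025500 / 0.75650 = 0.034.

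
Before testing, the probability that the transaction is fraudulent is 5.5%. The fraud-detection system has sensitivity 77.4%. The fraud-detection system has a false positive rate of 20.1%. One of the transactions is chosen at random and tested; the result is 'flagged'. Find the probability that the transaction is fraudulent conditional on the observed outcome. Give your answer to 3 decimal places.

Write H for 'the transaction is fraudulent'. Prior odds H:¬H = 0.055/0.945 = 0.058201. For the 'flagged' outcome, the likelihood ratio is 0.774/0.201 = 3.8507.
Posterior odds = 0.058201 × 3.8507 = 0.22412, so P(H|E) = 0.22412/(1+0.22412) = 0.183.

P(H | E) ≈ 0.183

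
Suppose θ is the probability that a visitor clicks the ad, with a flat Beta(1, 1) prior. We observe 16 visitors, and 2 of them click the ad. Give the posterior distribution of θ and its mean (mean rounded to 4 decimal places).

The binomial likelihood is conjugate to the Beta prior: with 2 successes and 14 failures, the posterior is Beta(1+2, 1+14) = Beta(3, 15).
E[θ | data] = 3/(3+15) = 0.1667.

Posterior: Beta(3, 15); mean ≈ 0.1667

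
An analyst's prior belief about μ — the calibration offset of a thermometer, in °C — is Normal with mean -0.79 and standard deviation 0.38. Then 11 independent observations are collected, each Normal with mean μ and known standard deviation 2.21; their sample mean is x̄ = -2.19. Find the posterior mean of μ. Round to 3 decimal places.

Posterior mean ≈ -1.134

Prior precision 1/τ₀² = 1/0.38² = 6.92521; data precision n/σ² = 11/2.21² = 2.25221.
Posterior precision = 6.92521 + 2.25221 = 9.17741.
Posterior mean = (6.92521·-0.79 + 2.25221·-2.19) / 9.17741 = -1.134.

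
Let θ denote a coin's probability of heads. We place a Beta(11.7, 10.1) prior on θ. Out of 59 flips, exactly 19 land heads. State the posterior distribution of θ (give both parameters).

Observing 19 successes and 40 failures updates Beta(11.7, 10.1) by adding the success and failure counts to the two shape parameters: α = 11.7+19 = 30.7, β = 10.1+40 = 50.1.

Posterior: Beta(30.7, 50.1)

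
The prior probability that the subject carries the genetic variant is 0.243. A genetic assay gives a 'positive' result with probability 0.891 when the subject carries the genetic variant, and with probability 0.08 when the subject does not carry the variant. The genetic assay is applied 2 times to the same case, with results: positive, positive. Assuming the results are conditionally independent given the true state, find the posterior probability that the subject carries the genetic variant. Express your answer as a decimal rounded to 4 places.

With H the event that the subject carries the genetic variant, the joint likelihood of the observed sequence is P(data|H) = 0.891·0.891 = 0.79388 and P(data|¬H) = 0.08·0.08 = 0.0064000.
Bayes: P(H|data) = 0.243·0.79388 / (0.243·0.79388 + 0.757·0.0064000) = 0.19291/0.19776 = 0.9755.

Posterior P(H) ≈ 0.9755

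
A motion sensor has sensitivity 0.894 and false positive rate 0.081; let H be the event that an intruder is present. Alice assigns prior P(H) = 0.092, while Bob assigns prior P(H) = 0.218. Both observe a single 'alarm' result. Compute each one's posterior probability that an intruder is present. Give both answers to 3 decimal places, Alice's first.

Alice: 0.528; Bob: 0.755

The likelihood ratio for an 'alarm' result is 0.894/0.081 = 11.037.
Alice: prior odds 0.092/0.908 = 0.10132; posterior odds 1.1183; posterior probability 0.528.
Bob: prior odds 0.218/0.782 = 0.27877; posterior odds 3.0768; posterior probability 0.755.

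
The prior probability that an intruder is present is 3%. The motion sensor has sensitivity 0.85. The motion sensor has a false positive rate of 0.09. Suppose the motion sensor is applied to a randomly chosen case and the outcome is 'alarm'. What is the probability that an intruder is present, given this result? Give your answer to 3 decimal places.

Let H be the event that an intruder is present. P(H) = 0.03, so P(¬H) = 0.97. With E the 'alarm' result, P(E|H) = 0.85 and P(E|¬H) = 0.09.
P(E) = 0.85·0.03 + 0.09·0.97 = 0.025500 + 0.087300 = 0.11280.
By Bayes' theorem, P(H|E) = 0.025500 / 0.11280 = 0.226.

P(H | E) ≈ 0.226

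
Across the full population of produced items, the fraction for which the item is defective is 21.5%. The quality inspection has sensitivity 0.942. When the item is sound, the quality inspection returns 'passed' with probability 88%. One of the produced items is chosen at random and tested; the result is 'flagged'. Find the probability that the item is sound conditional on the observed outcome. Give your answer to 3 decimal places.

P(¬H | E) ≈ 0.317

Let H be the event that the item is defective. P(H) = 0.215, so P(¬H) = 0.785. With E the 'flagged' result, P(E|H) = 0.942 and P(E|¬H) = 0.12.
P(E) = 0.942·0.215 + 0.12·0.785 = 0.20253 + 0.094200 = 0.29673.
By Bayes' theorem, P(H|E) = 0.20253 / 0.29673 = 0.683. Hence P(¬H|E) = 1 − 0.683 = 0.317.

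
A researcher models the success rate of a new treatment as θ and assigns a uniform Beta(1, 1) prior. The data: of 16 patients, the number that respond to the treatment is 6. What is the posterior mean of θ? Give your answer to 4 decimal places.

Posterior mean ≈ 0.3889

Observing 6 successes and 10 failures updates Beta(1, 1) by adding the success and failure counts to the two shape parameters: α = 1+6 = 7, β = 1+10 = 11.
Posterior mean = α/(α+β) = 7/18 = 0.3889.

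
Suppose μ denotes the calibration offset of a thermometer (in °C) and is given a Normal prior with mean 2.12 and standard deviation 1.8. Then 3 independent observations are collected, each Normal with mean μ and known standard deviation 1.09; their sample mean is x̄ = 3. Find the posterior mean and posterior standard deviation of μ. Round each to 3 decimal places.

Posterior mean ≈ 2.904; posterior SD ≈ 0.594

With known σ, the Normal prior is conjugate. Weight on the data is w = (n/σ²)/(n/σ² + 1/τ₀²) = 2.52504/(2.52504+0.308642) = 0.89108.
Posterior mean = w·x̄ + (1−w)·μ₀ = 0.89108·3 + 0.10892·2.12 = 2.904. Posterior variance = 1/(2.52504+0.308642) = 0.352898, so SD = 0.594.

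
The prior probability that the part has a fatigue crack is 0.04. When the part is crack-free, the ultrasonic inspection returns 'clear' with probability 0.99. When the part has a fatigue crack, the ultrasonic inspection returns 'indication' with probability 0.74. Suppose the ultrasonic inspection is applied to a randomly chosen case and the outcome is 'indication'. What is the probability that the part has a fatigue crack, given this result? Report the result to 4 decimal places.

P(H | E) ≈ 0.7551

Write H for 'the part has a fatigue crack'. Prior odds H:¬H = 0.04/0.96 = 0.041667. For the 'indication' outcome, the likelihood ratio is 0.74/0.01 = 74.000.
Posterior odds = 0.041667 × 74.000 = 3.0833, so P(H|E) = 3.0833/(1+3.0833) = 0.7551.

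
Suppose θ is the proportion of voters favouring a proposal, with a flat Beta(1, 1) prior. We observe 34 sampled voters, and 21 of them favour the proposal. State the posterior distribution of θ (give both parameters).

Posterior: Beta(22, 14)

The binomial likelihood is conjugate to the Beta prior: with 21 successes and 13 failures, the posterior is Beta(1+21, 1+13) = Beta(22, 14).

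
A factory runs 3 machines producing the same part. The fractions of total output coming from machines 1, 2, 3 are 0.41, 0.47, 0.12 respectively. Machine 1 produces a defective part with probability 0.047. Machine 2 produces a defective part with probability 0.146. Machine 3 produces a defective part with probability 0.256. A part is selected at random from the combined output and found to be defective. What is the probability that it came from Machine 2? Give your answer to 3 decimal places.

P(defective|M1) = 0.047; P(defective|M2) = 0.146; P(defective|M3) = 0.256.
Prior × likelihood for each source: 0.41·0.047=0.01927, 0.47·0.146=0.06862, 0.12·0.256=0.03072. Summing gives P(defective) = 0.11861.
P(Machine 2 | defective) = 0.06862 / 0.11861 = 0.579.

Posterior probability ≈ 0.579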